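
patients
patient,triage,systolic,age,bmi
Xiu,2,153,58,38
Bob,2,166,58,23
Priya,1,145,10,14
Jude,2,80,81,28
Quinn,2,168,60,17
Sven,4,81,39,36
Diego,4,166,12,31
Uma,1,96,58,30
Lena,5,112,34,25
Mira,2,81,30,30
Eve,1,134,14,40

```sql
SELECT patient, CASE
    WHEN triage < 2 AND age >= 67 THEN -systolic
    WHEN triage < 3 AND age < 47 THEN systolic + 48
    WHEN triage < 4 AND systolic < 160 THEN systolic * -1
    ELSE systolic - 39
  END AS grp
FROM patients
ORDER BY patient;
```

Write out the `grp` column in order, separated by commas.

127, 127, 182, -80, 73, 129, 193, 129, 42, -96, -153

patient=Bob: ELSE → 127
patient=Diego: ELSE → 127
patient=Eve: triage < 3 AND age < 47 → 182
patient=Jude: triage < 4 AND systolic < 160 → -80
patient=Lena: ELSE → 73
patient=Mira: triage < 3 AND age < 47 → 129
patient=Priya: triage < 3 AND age < 47 → 193
patient=Quinn: ELSE → 129
patient=Sven: ELSE → 42
patient=Uma: triage < 4 AND systolic < 160 → -96
patient=Xiu: triage < 4 AND systolic < 160 → -153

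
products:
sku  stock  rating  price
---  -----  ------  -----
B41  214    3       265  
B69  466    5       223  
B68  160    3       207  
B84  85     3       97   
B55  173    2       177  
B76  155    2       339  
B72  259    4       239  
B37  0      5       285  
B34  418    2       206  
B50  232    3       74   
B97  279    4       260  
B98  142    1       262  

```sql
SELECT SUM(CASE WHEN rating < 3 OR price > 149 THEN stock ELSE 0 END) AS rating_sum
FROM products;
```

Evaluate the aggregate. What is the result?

sku=B41: ✓ → 214
sku=B69: ✓ → 466
sku=B68: ✓ → 160
sku=B84: ✗
sku=B55: ✓ → 173
sku=B76: ✓ → 155
sku=B72: ✓ → 259
sku=B37: ✓ → 0
sku=B34: ✓ → 418
sku=B50: ✗
sku=B97: ✓ → 279
sku=B98: ✓ → 142
rating_sum = 214 + 466 + 160 + 173 + 155 + 259 + 418 + 279 + 142 = 2266

2266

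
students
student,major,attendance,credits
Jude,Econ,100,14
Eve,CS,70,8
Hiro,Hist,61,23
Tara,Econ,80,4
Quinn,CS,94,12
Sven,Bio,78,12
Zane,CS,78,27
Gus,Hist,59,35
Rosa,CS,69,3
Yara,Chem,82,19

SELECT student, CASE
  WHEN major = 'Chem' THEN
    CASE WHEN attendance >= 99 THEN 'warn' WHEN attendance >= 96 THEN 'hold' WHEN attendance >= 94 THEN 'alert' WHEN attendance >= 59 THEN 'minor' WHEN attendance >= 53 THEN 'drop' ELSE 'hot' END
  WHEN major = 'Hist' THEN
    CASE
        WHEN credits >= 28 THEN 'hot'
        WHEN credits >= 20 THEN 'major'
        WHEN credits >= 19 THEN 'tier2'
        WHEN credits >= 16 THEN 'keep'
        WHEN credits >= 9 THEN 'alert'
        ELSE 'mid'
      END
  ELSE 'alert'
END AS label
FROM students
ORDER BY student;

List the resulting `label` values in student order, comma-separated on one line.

student=Eve: major='CS' → outer ELSE → alert
student=Gus: major='Hist' → inner[credits >= 28] → hot
student=Hiro: major='Hist' → inner[credits >= 20] → major
student=Jude: major='Econ' → outer ELSE → alert
student=Quinn: major='CS' → outer ELSE → alert
student=Rosa: major='CS' → outer ELSE → alert
student=Sven: major='Bio' → outer ELSE → alert
student=Tara: major='Econ' → outer ELSE → alert
student=Yara: major='Chem' → inner[attendance >= 59] → minor
student=Zane: major='CS' → outer ELSE → alert

alert, hot, major, alert, alert, alert, alert, alert, minor, alert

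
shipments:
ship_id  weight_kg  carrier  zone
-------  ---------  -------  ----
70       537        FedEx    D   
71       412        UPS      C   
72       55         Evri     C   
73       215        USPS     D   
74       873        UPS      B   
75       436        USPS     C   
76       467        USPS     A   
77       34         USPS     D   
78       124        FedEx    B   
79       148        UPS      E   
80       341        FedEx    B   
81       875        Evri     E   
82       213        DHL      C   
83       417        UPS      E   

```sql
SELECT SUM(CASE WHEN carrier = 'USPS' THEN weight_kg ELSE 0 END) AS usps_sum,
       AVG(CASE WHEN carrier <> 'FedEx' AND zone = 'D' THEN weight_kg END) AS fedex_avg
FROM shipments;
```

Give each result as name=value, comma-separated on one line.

usps_sum=1152, fedex_avg=124.5

[usps_sum: carrier = 'USPS']
ship_id=70: ✗
ship_id=71: ✗
ship_id=72: ✗
ship_id=73: ✓ → 215
ship_id=74: ✗
ship_id=75: ✓ → 436
ship_id=76: ✓ → 467
ship_id=77: ✓ → 34
ship_id=78: ✗
ship_id=79: ✗
ship_id=80: ✗
ship_id=81: ✗
ship_id=82: ✗
ship_id=83: ✗
usps_sum = 215 + 436 + 467 + 34 = 1152
—
[fedex_avg: carrier <> 'FedEx' AND zone = 'D']
ship_id=70: ✗
ship_id=71: ✗
ship_id=72: ✗
ship_id=73: ✓ → 215
ship_id=74: ✗
ship_id=75: ✗
ship_id=76: ✗
ship_id=77: ✓ → 34
ship_id=78: ✗
ship_id=79: ✗
ship_id=80: ✗
ship_id=81: ✗
ship_id=82: ✗
ship_id=83: ✗
fedex_avg = (215 + 34) / 2 = 124.5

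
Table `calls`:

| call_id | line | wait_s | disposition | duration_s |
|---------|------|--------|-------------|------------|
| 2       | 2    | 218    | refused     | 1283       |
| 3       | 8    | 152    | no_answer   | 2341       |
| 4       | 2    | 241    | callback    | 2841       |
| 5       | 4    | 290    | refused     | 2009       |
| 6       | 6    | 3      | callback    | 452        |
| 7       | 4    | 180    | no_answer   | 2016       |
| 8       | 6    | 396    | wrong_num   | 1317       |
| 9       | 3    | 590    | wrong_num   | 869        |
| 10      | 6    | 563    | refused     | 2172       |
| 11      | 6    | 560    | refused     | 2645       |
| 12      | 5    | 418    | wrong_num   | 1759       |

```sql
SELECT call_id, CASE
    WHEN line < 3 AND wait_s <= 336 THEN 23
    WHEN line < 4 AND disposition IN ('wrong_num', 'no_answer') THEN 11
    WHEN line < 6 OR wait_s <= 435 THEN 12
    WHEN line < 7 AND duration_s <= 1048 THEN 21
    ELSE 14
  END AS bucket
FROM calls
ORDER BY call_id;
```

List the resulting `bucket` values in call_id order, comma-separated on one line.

23, 12, 23, 12, 12, 12, 12, 11, 14, 14, 12

call_id=2: line < 3 AND wait_s <= 336 → 23
call_id=3: line < 6 OR wait_s <= 435 → 12
call_id=4: line < 3 AND wait_s <= 336 → 23
call_id=5: line < 6 OR wait_s <= 435 → 12
call_id=6: line < 6 OR wait_s <= 435 → 12
call_id=7: line < 6 OR wait_s <= 435 → 12
call_id=8: line < 6 OR wait_s <= 435 → 12
call_id=9: line < 4 AND disposition IN ('wrong_num', 'no_answer') → 11
call_id=10: ELSE → 14
call_id=11: ELSE → 14
call_id=12: line < 6 OR wait_s <= 435 → 12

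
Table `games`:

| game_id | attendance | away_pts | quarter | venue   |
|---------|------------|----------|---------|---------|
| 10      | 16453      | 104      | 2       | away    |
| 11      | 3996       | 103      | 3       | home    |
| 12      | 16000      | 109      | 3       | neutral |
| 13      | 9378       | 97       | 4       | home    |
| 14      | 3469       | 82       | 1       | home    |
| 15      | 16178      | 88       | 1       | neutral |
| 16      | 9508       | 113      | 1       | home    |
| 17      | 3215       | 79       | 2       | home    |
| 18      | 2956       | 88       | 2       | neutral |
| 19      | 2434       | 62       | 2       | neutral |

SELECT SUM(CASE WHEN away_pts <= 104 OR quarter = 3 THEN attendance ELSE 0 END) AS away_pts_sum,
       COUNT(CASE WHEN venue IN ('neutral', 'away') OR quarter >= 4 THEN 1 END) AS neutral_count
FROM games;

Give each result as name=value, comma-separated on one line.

away_pts_sum=74079, neutral_count=6

[away_pts_sum: away_pts <= 104 OR quarter = 3]
game_id=10: ✓ → 16453
game_id=11: ✓ → 3996
game_id=12: ✓ → 16000
game_id=13: ✓ → 9378
game_id=14: ✓ → 3469
game_id=15: ✓ → 16178
game_id=16: ✗
game_id=17: ✓ → 3215
game_id=18: ✓ → 2956
game_id=19: ✓ → 2434
away_pts_sum = 16453 + 3996 + 16000 + 9378 + 3469 + 16178 + 3215 + 2956 + 2434 = 74079
—
[neutral_count: venue IN ('neutral', 'away') OR quarter >= 4]
game_id=10: ✓ → 1
game_id=11: ✗
game_id=12: ✓ → 1
game_id=13: ✓ → 1
game_id=14: ✗
game_id=15: ✓ → 1
game_id=16: ✗
game_id=17: ✗
game_id=18: ✓ → 1
game_id=19: ✓ → 1
neutral_count = COUNT(1, 1, 1, 1, 1, 1) = 6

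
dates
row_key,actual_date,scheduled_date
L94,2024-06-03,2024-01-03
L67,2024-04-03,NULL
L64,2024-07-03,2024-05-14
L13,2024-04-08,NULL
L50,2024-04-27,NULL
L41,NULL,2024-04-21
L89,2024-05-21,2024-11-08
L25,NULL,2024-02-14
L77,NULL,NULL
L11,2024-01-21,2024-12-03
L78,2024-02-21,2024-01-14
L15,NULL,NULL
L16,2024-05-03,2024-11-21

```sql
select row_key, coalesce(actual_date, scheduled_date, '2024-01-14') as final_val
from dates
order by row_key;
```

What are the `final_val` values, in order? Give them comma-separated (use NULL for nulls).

row_key=L11: actual_date=2024-01-21 → 2024-01-21
row_key=L13: actual_date=2024-04-08 → 2024-04-08
row_key=L15: actual_date=NULL, scheduled_date=NULL, → literal 2024-01-14 → 2024-01-14
row_key=L16: actual_date=2024-05-03 → 2024-05-03
row_key=L25: actual_date=NULL, scheduled_date=2024-02-14 → 2024-02-14
row_key=L41: actual_date=NULL, scheduled_date=2024-04-21 → 2024-04-21
row_key=L50: actual_date=2024-04-27 → 2024-04-27
row_key=L64: actual_date=2024-07-03 → 2024-07-03
row_key=L67: actual_date=2024-04-03 → 2024-04-03
row_key=L77: actual_date=NULL, scheduled_date=NULL, → literal 2024-01-14 → 2024-01-14
row_key=L78: actual_date=2024-02-21 → 2024-02-21
row_key=L89: actual_date=2024-05-21 → 2024-05-21
row_key=L94: actual_date=2024-06-03 → 2024-06-03

2024-01-21, 2024-04-08, 2024-01-14, 2024-05-03, 2024-02-14, 2024-04-21, 2024-04-27, 2024-07-03, 2024-04-03, 2024-01-14, 2024-02-21, 2024-05-21, 2024-06-03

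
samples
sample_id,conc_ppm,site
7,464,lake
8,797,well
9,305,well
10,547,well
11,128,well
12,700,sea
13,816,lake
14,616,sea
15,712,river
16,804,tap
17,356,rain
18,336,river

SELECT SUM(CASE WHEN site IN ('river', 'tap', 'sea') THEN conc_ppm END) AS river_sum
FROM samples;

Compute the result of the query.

sample_id=7: ✗
sample_id=8: ✗
sample_id=9: ✗
sample_id=10: ✗
sample_id=11: ✗
sample_id=12: ✓ → 700
sample_id=13: ✗
sample_id=14: ✓ → 616
sample_id=15: ✓ → 712
sample_id=16: ✓ → 804
sample_id=17: ✗
sample_id=18: ✓ → 336
river_sum = 700 + 616 + 712 + 804 + 336 = 3168

3168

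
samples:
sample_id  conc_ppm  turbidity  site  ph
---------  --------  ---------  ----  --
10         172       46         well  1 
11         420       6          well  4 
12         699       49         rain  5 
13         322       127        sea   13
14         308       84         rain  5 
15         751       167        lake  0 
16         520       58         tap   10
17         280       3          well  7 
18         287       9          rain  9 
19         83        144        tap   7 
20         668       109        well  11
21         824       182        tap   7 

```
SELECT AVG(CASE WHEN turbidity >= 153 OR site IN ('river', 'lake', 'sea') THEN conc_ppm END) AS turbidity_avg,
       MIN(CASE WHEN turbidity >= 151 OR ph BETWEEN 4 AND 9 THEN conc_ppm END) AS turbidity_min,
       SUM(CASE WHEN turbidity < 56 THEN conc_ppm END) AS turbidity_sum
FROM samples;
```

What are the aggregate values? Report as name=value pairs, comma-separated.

[turbidity_avg: turbidity >= 153 OR site IN ('river', 'lake', 'sea')]
sample_id=10: ✗
sample_id=11: ✗
sample_id=12: ✗
sample_id=13: ✓ → 322
sample_id=14: ✗
sample_id=15: ✓ → 751
sample_id=16: ✗
sample_id=17: ✗
sample_id=18: ✗
sample_id=19: ✗
sample_id=20: ✗
sample_id=21: ✓ → 824
turbidity_avg = (322 + 751 + 824) / 3 = 632.3333333333
—
[turbidity_min: turbidity >= 151 OR ph BETWEEN 4 AND 9]
sample_id=10: ✗
sample_id=11: ✓ → 420
sample_id=12: ✓ → 699
sample_id=13: ✗
sample_id=14: ✓ → 308
sample_id=15: ✓ → 751
sample_id=16: ✗
sample_id=17: ✓ → 280
sample_id=18: ✓ → 287
sample_id=19: ✓ → 83
sample_id=20: ✗
sample_id=21: ✓ → 824
turbidity_min = MIN(420, 699, 308, 751, 280, 287, 83, 824) = 83
—
[turbidity_sum: turbidity < 56]
sample_id=10: ✓ → 172
sample_id=11: ✓ → 420
sample_id=12: ✓ → 699
sample_id=13: ✗
sample_id=14: ✗
sample_id=15: ✗
sample_id=16: ✗
sample_id=17: ✓ → 280
sample_id=18: ✓ → 287
sample_id=19: ✗
sample_id=20: ✗
sample_id=21: ✗
turbidity_sum = 172 + 420 + 699 + 280 + 287 = 1858

turbidity_avg=632.3333333333, turbidity_min=83, turbidity_sum=1858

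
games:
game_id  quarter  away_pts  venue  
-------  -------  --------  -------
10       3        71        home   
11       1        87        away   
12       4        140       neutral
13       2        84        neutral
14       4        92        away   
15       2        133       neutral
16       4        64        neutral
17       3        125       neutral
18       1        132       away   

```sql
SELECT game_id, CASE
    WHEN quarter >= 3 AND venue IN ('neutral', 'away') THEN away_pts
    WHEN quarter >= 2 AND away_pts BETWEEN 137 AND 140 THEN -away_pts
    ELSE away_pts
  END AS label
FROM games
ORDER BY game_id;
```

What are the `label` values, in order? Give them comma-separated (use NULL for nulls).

71, 87, 140, 84, 92, 133, 64, 125, 132

game_id=10: ELSE → 71
game_id=11: ELSE → 87
game_id=12: quarter >= 3 AND venue IN ('neutral', 'away') → 140
game_id=13: ELSE → 84
game_id=14: quarter >= 3 AND venue IN ('neutral', 'away') → 92
game_id=15: ELSE → 133
game_id=16: quarter >= 3 AND venue IN ('neutral', 'away') → 64
game_id=17: quarter >= 3 AND venue IN ('neutral', 'away') → 125
game_id=18: ELSE → 132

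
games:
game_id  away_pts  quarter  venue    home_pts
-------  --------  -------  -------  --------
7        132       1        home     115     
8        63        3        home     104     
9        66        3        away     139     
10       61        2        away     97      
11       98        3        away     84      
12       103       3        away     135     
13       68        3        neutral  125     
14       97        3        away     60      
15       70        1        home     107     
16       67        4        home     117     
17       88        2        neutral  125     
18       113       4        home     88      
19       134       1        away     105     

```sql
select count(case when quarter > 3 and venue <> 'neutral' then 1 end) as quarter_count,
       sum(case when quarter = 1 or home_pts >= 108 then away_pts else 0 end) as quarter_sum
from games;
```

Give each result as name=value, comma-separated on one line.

quarter_count=2, quarter_sum=728

[quarter_count: quarter > 3 and venue <> 'neutral']
game_id=7: ✗
game_id=8: ✗
game_id=9: ✗
game_id=10: ✗
game_id=11: ✗
game_id=12: ✗
game_id=13: ✗
game_id=14: ✗
game_id=15: ✗
game_id=16: ✓ → 1
game_id=17: ✗
game_id=18: ✓ → 1
game_id=19: ✗
quarter_count = COUNT(1, 1) = 2
—
[quarter_sum: quarter = 1 or home_pts >= 108]
game_id=7: ✓ → 132
game_id=8: ✗
game_id=9: ✓ → 66
game_id=10: ✗
game_id=11: ✗
game_id=12: ✓ → 103
game_id=13: ✓ → 68
game_id=14: ✗
game_id=15: ✓ → 70
game_id=16: ✓ → 67
game_id=17: ✓ → 88
game_id=18: ✗
game_id=19: ✓ → 134
quarter_sum = 132 + 66 + 103 + 68 + 70 + 67 + 88 + 134 = 728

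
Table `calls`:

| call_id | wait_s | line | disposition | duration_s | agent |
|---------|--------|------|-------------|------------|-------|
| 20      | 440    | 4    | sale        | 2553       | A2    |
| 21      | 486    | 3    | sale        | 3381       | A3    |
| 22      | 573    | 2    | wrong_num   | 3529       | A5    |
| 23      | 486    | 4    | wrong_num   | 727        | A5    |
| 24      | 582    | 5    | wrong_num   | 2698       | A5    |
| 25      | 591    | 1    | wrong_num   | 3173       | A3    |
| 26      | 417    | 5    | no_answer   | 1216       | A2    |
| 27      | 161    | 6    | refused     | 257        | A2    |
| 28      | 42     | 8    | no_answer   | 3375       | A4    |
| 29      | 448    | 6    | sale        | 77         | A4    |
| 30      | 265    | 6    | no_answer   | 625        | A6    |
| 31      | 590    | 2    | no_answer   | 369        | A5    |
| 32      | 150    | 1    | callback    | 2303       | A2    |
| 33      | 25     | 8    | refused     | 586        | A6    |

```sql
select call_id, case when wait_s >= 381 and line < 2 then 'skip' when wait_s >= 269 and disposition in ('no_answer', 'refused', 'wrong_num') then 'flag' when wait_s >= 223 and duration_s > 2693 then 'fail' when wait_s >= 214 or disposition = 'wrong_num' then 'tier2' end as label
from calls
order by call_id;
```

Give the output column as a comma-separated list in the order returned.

call_id=20: wait_s >= 214 or disposition = 'wrong_num' → tier2
call_id=21: wait_s >= 223 and duration_s > 2693 → fail
call_id=22: wait_s >= 269 and disposition in ('no_answer', 'refused', 'wrong_num') → flag
call_id=23: wait_s >= 269 and disposition in ('no_answer', 'refused', 'wrong_num') → flag
call_id=24: wait_s >= 269 and disposition in ('no_answer', 'refused', 'wrong_num') → flag
call_id=25: wait_s >= 381 and line < 2 → skip
call_id=26: wait_s >= 269 and disposition in ('no_answer', 'refused', 'wrong_num') → flag
call_id=27: (no match → NULL) → NULL
call_id=28: (no match → NULL) → NULL
call_id=29: wait_s >= 214 or disposition = 'wrong_num' → tier2
call_id=30: wait_s >= 214 or disposition = 'wrong_num' → tier2
call_id=31: wait_s >= 269 and disposition in ('no_answer', 'refused', 'wrong_num') → flag
call_id=32: (no match → NULL) → NULL
call_id=33: (no match → NULL) → NULL

tier2, fail, flag, flag, flag, skip, flag, NULL, NULL, tier2, tier2, flag, NULL, NULL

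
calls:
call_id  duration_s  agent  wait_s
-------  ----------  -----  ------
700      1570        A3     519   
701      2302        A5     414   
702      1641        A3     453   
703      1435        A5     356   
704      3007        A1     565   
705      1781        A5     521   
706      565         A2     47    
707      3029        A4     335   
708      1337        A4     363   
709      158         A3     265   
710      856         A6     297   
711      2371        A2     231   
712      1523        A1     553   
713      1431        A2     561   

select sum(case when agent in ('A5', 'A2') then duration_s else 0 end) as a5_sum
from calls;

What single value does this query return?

9885

call_id=700: ✗
call_id=701: ✓ → 2302
call_id=702: ✗
call_id=703: ✓ → 1435
call_id=704: ✗
call_id=705: ✓ → 1781
call_id=706: ✓ → 565
call_id=707: ✗
call_id=708: ✗
call_id=709: ✗
call_id=710: ✗
call_id=711: ✓ → 2371
call_id=712: ✗
call_id=713: ✓ → 1431
a5_sum = 2302 + 1435 + 1781 + 565 + 2371 + 1431 = 9885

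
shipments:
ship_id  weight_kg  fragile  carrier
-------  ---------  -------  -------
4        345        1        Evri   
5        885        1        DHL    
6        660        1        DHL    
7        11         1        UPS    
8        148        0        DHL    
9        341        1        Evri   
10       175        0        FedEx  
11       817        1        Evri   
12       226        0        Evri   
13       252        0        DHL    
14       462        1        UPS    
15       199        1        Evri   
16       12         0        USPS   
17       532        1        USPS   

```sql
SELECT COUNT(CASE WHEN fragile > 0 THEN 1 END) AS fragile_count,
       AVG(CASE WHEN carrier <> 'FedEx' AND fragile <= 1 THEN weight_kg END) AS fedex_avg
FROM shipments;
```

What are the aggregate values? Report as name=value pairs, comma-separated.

[fragile_count: fragile > 0]
ship_id=4: ✓ → 1
ship_id=5: ✓ → 1
ship_id=6: ✓ → 1
ship_id=7: ✓ → 1
ship_id=8: ✗
ship_id=9: ✓ → 1
ship_id=10: ✗
ship_id=11: ✓ → 1
ship_id=12: ✗
ship_id=13: ✗
ship_id=14: ✓ → 1
ship_id=15: ✓ → 1
ship_id=16: ✗
ship_id=17: ✓ → 1
fragile_count = COUNT(1, 1, 1, 1, 1, 1, 1, 1, 1) = 9
—
[fedex_avg: carrier <> 'FedEx' AND fragile <= 1]
ship_id=4: ✓ → 345
ship_id=5: ✓ → 885
ship_id=6: ✓ → 660
ship_id=7: ✓ → 11
ship_id=8: ✓ → 148
ship_id=9: ✓ → 341
ship_id=10: ✗
ship_id=11: ✓ → 817
ship_id=12: ✓ → 226
ship_id=13: ✓ → 252
ship_id=14: ✓ → 462
ship_id=15: ✓ → 199
ship_id=16: ✓ → 12
ship_id=17: ✓ → 532
fedex_avg = (345 + 885 + 660 + 11 + 148 + 341 + 817 + 226 + 252 + 462 + 199 + 12 + 532) / 13 = 376.1538461538

fragile_count=9, fedex_avg=376.1538461538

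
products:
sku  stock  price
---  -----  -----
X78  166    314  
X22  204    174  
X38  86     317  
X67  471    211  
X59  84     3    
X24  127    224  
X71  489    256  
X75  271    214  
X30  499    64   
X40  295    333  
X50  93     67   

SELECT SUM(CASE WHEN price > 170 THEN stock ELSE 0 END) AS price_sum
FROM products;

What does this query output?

2109

sku=X78: ✓ → 166
sku=X22: ✓ → 204
sku=X38: ✓ → 86
sku=X67: ✓ → 471
sku=X59: ✗
sku=X24: ✓ → 127
sku=X71: ✓ → 489
sku=X75: ✓ → 271
sku=X30: ✗
sku=X40: ✓ → 295
sku=X50: ✗
price_sum = 166 + 204 + 86 + 471 + 127 + 489 + 271 + 295 = 2109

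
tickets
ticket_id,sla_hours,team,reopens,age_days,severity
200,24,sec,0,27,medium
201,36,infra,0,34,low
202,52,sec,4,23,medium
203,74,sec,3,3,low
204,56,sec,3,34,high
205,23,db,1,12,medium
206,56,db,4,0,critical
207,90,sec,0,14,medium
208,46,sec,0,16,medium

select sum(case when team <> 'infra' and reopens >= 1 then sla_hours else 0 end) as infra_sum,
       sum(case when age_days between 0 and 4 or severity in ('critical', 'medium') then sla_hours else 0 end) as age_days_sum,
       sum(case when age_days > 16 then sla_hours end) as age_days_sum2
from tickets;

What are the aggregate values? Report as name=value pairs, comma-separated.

[infra_sum: team <> 'infra' and reopens >= 1]
ticket_id=200: ✗
ticket_id=201: ✗
ticket_id=202: ✓ → 52
ticket_id=203: ✓ → 74
ticket_id=204: ✓ → 56
ticket_id=205: ✓ → 23
ticket_id=206: ✓ → 56
ticket_id=207: ✗
ticket_id=208: ✗
infra_sum = 52 + 74 + 56 + 23 + 56 = 261
—
[age_days_sum: age_days between 0 and 4 or severity in ('critical', 'medium')]
ticket_id=200: ✓ → 24
ticket_id=201: ✗
ticket_id=202: ✓ → 52
ticket_id=203: ✓ → 74
ticket_id=204: ✗
ticket_id=205: ✓ → 23
ticket_id=206: ✓ → 56
ticket_id=207: ✓ → 90
ticket_id=208: ✓ → 46
age_days_sum = 24 + 52 + 74 + 23 + 56 + 90 + 46 = 365
—
[age_days_sum2: age_days > 16]
ticket_id=200: ✓ → 24
ticket_id=201: ✓ → 36
ticket_id=202: ✓ → 52
ticket_id=203: ✗
ticket_id=204: ✓ → 56
ticket_id=205: ✗
ticket_id=206: ✗
ticket_id=207: ✗
ticket_id=208: ✗
age_days_sum2 = 24 + 36 + 52 + 56 = 168

infra_sum=261, age_days_sum=365, age_days_sum2=168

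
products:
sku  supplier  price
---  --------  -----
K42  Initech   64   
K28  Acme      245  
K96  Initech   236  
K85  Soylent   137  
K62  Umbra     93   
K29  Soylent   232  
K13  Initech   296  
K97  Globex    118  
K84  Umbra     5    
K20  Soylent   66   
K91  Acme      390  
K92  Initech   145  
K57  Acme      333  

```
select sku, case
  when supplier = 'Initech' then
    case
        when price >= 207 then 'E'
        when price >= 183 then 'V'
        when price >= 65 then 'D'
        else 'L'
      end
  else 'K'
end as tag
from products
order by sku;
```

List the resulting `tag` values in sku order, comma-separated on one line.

sku=K13: supplier='Initech' → inner[price >= 207] → E
sku=K20: supplier='Soylent' → outer ELSE → K
sku=K28: supplier='Acme' → outer ELSE → K
sku=K29: supplier='Soylent' → outer ELSE → K
sku=K42: supplier='Initech' → inner[ELSE] → L
sku=K57: supplier='Acme' → outer ELSE → K
sku=K62: supplier='Umbra' → outer ELSE → K
sku=K84: supplier='Umbra' → outer ELSE → K
sku=K85: supplier='Soylent' → outer ELSE → K
sku=K91: supplier='Acme' → outer ELSE → K
sku=K92: supplier='Initech' → inner[price >= 65] → D
sku=K96: supplier='Initech' → inner[price >= 207] → E
sku=K97: supplier='Globex' → outer ELSE → K

E, K, K, K, L, K, K, K, K, K, D, E, K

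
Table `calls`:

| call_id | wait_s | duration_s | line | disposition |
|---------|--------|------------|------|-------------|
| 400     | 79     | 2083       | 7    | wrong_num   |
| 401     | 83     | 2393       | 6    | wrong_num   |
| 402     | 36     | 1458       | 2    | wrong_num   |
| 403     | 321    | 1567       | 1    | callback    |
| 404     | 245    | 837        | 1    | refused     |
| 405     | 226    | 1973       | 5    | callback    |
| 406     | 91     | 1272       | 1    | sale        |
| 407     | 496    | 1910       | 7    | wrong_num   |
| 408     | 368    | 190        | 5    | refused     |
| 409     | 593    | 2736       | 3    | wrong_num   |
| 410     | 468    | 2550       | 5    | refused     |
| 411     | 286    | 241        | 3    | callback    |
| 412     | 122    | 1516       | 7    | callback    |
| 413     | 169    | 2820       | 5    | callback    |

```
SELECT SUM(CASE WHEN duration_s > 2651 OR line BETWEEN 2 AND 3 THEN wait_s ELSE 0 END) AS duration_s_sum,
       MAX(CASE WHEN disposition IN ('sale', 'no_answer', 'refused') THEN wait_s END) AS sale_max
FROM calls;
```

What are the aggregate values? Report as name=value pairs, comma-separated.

[duration_s_sum: duration_s > 2651 OR line BETWEEN 2 AND 3]
call_id=400: ✗
call_id=401: ✗
call_id=402: ✓ → 36
call_id=403: ✗
call_id=404: ✗
call_id=405: ✗
call_id=406: ✗
call_id=407: ✗
call_id=408: ✗
call_id=409: ✓ → 593
call_id=410: ✗
call_id=411: ✓ → 286
call_id=412: ✗
call_id=413: ✓ → 169
duration_s_sum = 36 + 593 + 286 + 169 = 1084
—
[sale_max: disposition IN ('sale', 'no_answer', 'refused')]
call_id=400: ✗
call_id=401: ✗
call_id=402: ✗
call_id=403: ✗
call_id=404: ✓ → 245
call_id=405: ✗
call_id=406: ✓ → 91
call_id=407: ✗
call_id=408: ✓ → 368
call_id=409: ✗
call_id=410: ✓ → 468
call_id=411: ✗
call_id=412: ✗
call_id=413: ✗
sale_max = MAX(245, 91, 368, 468) = 468

duration_s_sum=1084, sale_max=468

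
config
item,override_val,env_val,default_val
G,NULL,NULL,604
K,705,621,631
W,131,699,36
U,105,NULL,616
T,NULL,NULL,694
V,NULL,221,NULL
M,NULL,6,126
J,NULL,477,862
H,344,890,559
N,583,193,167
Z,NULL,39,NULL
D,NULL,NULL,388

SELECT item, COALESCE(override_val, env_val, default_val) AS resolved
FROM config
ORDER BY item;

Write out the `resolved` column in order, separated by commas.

item=D: override_val=NULL, env_val=NULL, default_val=388 → 388
item=G: override_val=NULL, env_val=NULL, default_val=604 → 604
item=H: override_val=344 → 344
item=J: override_val=NULL, env_val=477 → 477
item=K: override_val=705 → 705
item=M: override_val=NULL, env_val=6 → 6
item=N: override_val=583 → 583
item=T: override_val=NULL, env_val=NULL, default_val=694 → 694
item=U: override_val=105 → 105
item=V: override_val=NULL, env_val=221 → 221
item=W: override_val=131 → 131
item=Z: override_val=NULL, env_val=39 → 39

388, 604, 344, 477, 705, 6, 583, 694, 105, 221, 131, 39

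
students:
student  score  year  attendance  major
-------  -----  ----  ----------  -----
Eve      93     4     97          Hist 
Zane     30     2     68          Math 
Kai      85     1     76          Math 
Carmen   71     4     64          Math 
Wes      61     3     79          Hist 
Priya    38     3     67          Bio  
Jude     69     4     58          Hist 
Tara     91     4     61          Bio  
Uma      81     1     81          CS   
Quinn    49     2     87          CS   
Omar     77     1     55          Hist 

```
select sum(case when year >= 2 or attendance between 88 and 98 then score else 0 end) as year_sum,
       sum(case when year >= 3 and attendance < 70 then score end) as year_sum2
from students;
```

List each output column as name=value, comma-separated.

[year_sum: year >= 2 or attendance between 88 and 98]
student=Eve: ✓ → 93
student=Zane: ✓ → 30
student=Kai: ✗
student=Carmen: ✓ → 71
student=Wes: ✓ → 61
student=Priya: ✓ → 38
student=Jude: ✓ → 69
student=Tara: ✓ → 91
student=Uma: ✗
student=Quinn: ✓ → 49
student=Omar: ✗
year_sum = 93 + 30 + 71 + 61 + 38 + 69 + 91 + 49 = 502
—
[year_sum2: year >= 3 and attendance < 70]
student=Eve: ✗
student=Zane: ✗
student=Kai: ✗
student=Carmen: ✓ → 71
student=Wes: ✗
student=Priya: ✓ → 38
student=Jude: ✓ → 69
student=Tara: ✓ → 91
student=Uma: ✗
student=Quinn: ✗
student=Omar: ✗
year_sum2 = 71 + 38 + 69 + 91 = 269

year_sum=502, year_sum2=269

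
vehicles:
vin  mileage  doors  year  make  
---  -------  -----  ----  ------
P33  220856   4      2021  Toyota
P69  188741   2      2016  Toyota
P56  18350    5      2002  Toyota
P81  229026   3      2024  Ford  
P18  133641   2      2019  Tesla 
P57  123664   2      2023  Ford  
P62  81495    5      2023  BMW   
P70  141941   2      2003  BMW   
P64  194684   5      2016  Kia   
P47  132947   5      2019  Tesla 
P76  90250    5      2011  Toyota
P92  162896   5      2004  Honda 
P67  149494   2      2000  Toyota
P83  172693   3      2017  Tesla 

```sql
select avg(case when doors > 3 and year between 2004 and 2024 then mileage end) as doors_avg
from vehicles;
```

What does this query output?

vin=P33: ✓ → 220856
vin=P69: ✗
vin=P56: ✗
vin=P81: ✗
vin=P18: ✗
vin=P57: ✗
vin=P62: ✓ → 81495
vin=P70: ✗
vin=P64: ✓ → 194684
vin=P47: ✓ → 132947
vin=P76: ✓ → 90250
vin=P92: ✓ → 162896
vin=P67: ✗
vin=P83: ✗
doors_avg = (220856 + 81495 + 194684 + 132947 + 90250 + 162896) / 6 = 147188

147188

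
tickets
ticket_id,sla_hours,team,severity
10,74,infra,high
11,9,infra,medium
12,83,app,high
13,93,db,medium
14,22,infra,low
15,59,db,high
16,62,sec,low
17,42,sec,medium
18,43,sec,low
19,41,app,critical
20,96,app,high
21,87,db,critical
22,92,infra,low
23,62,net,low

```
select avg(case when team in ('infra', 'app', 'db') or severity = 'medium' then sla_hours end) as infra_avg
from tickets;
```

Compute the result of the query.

63.4545454545

ticket_id=10: ✓ → 74
ticket_id=11: ✓ → 9
ticket_id=12: ✓ → 83
ticket_id=13: ✓ → 93
ticket_id=14: ✓ → 22
ticket_id=15: ✓ → 59
ticket_id=16: ✗
ticket_id=17: ✓ → 42
ticket_id=18: ✗
ticket_id=19: ✓ → 41
ticket_id=20: ✓ → 96
ticket_id=21: ✓ → 87
ticket_id=22: ✓ → 92
ticket_id=23: ✗
infra_avg = (74 + 9 + 83 + 93 + 22 + 59 + 42 + 41 + 96 + 87 + 92) / 11 = 63.4545454545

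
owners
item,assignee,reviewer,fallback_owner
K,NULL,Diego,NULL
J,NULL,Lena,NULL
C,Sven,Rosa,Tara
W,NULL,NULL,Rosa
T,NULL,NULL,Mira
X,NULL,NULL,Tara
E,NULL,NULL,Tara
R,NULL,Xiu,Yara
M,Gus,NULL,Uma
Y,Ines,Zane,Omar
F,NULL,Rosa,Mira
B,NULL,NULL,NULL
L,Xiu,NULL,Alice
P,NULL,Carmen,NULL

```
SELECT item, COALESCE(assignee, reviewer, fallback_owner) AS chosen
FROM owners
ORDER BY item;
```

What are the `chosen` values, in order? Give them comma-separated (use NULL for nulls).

NULL, Sven, Tara, Rosa, Lena, Diego, Xiu, Gus, Carmen, Xiu, Mira, Rosa, Tara, Ines

item=B: assignee=NULL, reviewer=NULL, fallback_owner=NULL (all NULL) → NULL
item=C: assignee=Sven → Sven
item=E: assignee=NULL, reviewer=NULL, fallback_owner=Tara → Tara
item=F: assignee=NULL, reviewer=Rosa → Rosa
item=J: assignee=NULL, reviewer=Lena → Lena
item=K: assignee=NULL, reviewer=Diego → Diego
item=L: assignee=Xiu → Xiu
item=M: assignee=Gus → Gus
item=P: assignee=NULL, reviewer=Carmen → Carmen
item=R: assignee=NULL, reviewer=Xiu → Xiu
item=T: assignee=NULL, reviewer=NULL, fallback_owner=Mira → Mira
item=W: assignee=NULL, reviewer=NULL, fallback_owner=Rosa → Rosa
item=X: assignee=NULL, reviewer=NULL, fallback_owner=Tara → Tara
item=Y: assignee=Ines → Ines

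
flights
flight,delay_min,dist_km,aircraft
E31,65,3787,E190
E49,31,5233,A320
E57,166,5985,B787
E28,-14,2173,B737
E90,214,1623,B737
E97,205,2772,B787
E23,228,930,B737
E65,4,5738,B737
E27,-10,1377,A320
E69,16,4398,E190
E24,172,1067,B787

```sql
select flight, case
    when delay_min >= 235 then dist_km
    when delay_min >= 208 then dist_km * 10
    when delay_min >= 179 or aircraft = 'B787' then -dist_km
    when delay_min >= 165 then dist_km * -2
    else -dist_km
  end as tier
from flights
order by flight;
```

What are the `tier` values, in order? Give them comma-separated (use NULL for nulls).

9300, -1067, -1377, -2173, -3787, -5233, -5985, -5738, -4398, 16230, -2772

flight=E23: delay_min >= 208 → 9300
flight=E24: delay_min >= 179 or aircraft = 'B787' → -1067
flight=E27: ELSE → -1377
flight=E28: ELSE → -2173
flight=E31: ELSE → -3787
flight=E49: ELSE → -5233
flight=E57: delay_min >= 179 or aircraft = 'B787' → -5985
flight=E65: ELSE → -5738
flight=E69: ELSE → -4398
flight=E90: delay_min >= 208 → 16230
flight=E97: delay_min >= 179 or aircraft = 'B787' → -2772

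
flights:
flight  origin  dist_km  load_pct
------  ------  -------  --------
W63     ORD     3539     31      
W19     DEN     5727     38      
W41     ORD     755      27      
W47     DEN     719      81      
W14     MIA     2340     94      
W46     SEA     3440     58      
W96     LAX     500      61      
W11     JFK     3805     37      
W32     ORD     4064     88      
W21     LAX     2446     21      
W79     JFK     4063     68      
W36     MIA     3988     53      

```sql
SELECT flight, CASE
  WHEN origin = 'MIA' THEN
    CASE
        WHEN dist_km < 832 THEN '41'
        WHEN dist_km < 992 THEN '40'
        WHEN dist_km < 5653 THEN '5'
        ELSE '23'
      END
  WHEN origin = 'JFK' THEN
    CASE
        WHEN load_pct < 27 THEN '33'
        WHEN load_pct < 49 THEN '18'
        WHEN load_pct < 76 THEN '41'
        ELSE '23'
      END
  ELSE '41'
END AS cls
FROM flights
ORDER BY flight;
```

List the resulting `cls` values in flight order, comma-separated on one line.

18, 5, 41, 41, 41, 5, 41, 41, 41, 41, 41, 41

flight=W11: origin='JFK' → inner[load_pct < 49] → 18
flight=W14: origin='MIA' → inner[dist_km < 5653] → 5
flight=W19: origin='DEN' → outer ELSE → 41
flight=W21: origin='LAX' → outer ELSE → 41
flight=W32: origin='ORD' → outer ELSE → 41
flight=W36: origin='MIA' → inner[dist_km < 5653] → 5
flight=W41: origin='ORD' → outer ELSE → 41
flight=W46: origin='SEA' → outer ELSE → 41
flight=W47: origin='DEN' → outer ELSE → 41
flight=W63: origin='ORD' → outer ELSE → 41
flight=W79: origin='JFK' → inner[load_pct < 76] → 41
flight=W96: origin='LAX' → outer ELSE → 41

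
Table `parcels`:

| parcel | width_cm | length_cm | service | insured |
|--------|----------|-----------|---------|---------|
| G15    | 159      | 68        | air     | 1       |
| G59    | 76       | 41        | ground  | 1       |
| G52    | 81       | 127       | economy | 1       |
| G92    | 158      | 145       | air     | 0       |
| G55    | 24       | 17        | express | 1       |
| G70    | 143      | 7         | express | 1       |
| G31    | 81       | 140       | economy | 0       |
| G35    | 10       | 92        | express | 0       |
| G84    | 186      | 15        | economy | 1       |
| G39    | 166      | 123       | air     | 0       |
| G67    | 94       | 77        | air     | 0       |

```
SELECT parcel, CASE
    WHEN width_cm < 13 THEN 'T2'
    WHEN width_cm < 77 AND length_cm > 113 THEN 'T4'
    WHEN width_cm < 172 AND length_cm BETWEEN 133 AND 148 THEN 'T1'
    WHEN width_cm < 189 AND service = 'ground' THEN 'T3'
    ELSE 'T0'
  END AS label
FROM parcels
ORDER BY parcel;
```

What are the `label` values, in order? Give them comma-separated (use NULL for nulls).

parcel=G15: ELSE → T0
parcel=G31: width_cm < 172 AND length_cm BETWEEN 133 AND 148 → T1
parcel=G35: width_cm < 13 → T2
parcel=G39: ELSE → T0
parcel=G52: ELSE → T0
parcel=G55: ELSE → T0
parcel=G59: width_cm < 189 AND service = 'ground' → T3
parcel=G67: ELSE → T0
parcel=G70: ELSE → T0
parcel=G84: ELSE → T0
parcel=G92: width_cm < 172 AND length_cm BETWEEN 133 AND 148 → T1

T0, T1, T2, T0, T0, T0, T3, T0, T0, T0, T1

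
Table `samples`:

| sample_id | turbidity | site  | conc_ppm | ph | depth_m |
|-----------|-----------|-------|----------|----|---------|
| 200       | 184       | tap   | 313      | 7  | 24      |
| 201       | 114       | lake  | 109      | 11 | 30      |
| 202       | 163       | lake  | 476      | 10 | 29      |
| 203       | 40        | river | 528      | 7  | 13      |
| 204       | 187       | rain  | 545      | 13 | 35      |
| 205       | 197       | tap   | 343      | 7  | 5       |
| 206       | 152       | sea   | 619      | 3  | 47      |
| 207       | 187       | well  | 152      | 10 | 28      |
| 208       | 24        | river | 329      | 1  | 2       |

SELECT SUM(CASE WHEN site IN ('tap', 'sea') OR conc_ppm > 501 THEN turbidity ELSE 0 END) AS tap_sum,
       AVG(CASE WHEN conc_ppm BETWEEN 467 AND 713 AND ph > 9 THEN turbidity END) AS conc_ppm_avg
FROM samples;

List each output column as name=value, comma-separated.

[tap_sum: site IN ('tap', 'sea') OR conc_ppm > 501]
sample_id=200: ✓ → 184
sample_id=201: ✗
sample_id=202: ✗
sample_id=203: ✓ → 40
sample_id=204: ✓ → 187
sample_id=205: ✓ → 197
sample_id=206: ✓ → 152
sample_id=207: ✗
sample_id=208: ✗
tap_sum = 184 + 40 + 187 + 197 + 152 = 760
—
[conc_ppm_avg: conc_ppm BETWEEN 467 AND 713 AND ph > 9]
sample_id=200: ✗
sample_id=201: ✗
sample_id=202: ✓ → 163
sample_id=203: ✗
sample_id=204: ✓ → 187
sample_id=205: ✗
sample_id=206: ✗
sample_id=207: ✗
sample_id=208: ✗
conc_ppm_avg = (163 + 187) / 2 = 175

tap_sum=760, conc_ppm_avg=175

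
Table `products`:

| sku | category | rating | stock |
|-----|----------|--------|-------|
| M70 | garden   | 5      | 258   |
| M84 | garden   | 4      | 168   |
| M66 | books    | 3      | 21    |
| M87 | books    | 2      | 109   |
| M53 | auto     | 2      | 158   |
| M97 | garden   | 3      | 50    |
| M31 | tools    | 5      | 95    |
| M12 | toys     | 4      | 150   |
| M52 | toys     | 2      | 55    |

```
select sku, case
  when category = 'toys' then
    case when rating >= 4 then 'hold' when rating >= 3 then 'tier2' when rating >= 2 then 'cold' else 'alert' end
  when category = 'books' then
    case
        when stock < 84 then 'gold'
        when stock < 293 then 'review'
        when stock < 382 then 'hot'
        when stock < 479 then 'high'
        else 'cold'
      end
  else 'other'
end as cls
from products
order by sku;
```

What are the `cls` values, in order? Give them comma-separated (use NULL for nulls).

sku=M12: category='toys' → inner[rating >= 4] → hold
sku=M31: category='tools' → outer ELSE → other
sku=M52: category='toys' → inner[rating >= 2] → cold
sku=M53: category='auto' → outer ELSE → other
sku=M66: category='books' → inner[stock < 84] → gold
sku=M70: category='garden' → outer ELSE → other
sku=M84: category='garden' → outer ELSE → other
sku=M87: category='books' → inner[stock < 293] → review
sku=M97: category='garden' → outer ELSE → other

hold, other, cold, other, gold, other, other, review, other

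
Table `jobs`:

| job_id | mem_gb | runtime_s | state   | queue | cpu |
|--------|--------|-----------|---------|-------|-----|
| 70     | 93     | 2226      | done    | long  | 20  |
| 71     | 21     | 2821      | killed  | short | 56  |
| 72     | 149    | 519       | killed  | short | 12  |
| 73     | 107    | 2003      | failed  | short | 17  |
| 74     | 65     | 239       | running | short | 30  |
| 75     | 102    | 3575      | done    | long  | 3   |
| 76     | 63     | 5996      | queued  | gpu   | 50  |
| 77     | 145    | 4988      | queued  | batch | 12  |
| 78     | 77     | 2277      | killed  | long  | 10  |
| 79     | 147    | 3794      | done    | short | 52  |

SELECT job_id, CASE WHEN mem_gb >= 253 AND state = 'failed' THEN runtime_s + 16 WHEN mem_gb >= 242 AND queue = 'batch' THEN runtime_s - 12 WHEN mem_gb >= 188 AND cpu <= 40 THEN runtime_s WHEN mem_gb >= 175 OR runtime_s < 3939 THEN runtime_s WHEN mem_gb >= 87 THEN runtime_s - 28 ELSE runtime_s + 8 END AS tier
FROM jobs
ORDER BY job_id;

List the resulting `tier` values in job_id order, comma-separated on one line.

job_id=70: mem_gb >= 175 OR runtime_s < 3939 → 2226
job_id=71: mem_gb >= 175 OR runtime_s < 3939 → 2821
job_id=72: mem_gb >= 175 OR runtime_s < 3939 → 519
job_id=73: mem_gb >= 175 OR runtime_s < 3939 → 2003
job_id=74: mem_gb >= 175 OR runtime_s < 3939 → 239
job_id=75: mem_gb >= 175 OR runtime_s < 3939 → 3575
job_id=76: ELSE → 6004
job_id=77: mem_gb >= 87 → 4960
job_id=78: mem_gb >= 175 OR runtime_s < 3939 → 2277
job_id=79: mem_gb >= 175 OR runtime_s < 3939 → 3794

2226, 2821, 519, 2003, 239, 3575, 6004, 4960, 2277, 3794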